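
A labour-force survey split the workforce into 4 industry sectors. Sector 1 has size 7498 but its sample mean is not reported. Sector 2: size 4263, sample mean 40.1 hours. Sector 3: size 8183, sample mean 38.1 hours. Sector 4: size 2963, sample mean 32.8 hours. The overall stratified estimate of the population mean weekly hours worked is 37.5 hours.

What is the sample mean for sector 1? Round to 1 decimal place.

N = 7498 + 4263 + 8183 + 2963 = 22907.
Overall total = μ·N = 37.5·22907 = 859012.5.
Subtract the known strata: 4263·40.1 + 8183·38.1 + 2963·32.8 = 579905.
Remaining total for sector 1: 859012.5 − 579905 = 279107.5.
Divide by its size: 279107.5 / 7498 = 37.224... → 37.2.

37.2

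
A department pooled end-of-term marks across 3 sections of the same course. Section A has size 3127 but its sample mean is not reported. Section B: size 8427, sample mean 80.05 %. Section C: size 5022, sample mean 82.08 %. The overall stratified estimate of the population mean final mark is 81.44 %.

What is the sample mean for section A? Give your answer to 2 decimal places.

Σ Nₕx̄ₕ = N·μ, so 3127·x̄_A = 16576·81.44 − (8427·80.05 + 5022·82.08).
= 1349949.44 − 1086787.11 = 263162.33.
x̄_A = 263162.33 / 3127 = 84.1581... → 84.16.

84.16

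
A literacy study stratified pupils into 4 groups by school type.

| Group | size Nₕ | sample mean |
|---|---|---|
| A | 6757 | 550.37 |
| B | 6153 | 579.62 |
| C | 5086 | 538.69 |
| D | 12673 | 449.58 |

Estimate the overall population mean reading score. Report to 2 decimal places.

512.65

N = 30669; weights Wₕ = Nₕ/N = (0.2203, 0.2006, 0.1658, 0.4132).
x̄_st = Σ Wₕ·x̄ₕ = 0.2203·550.37 + 0.2006·579.62 + 0.1658·538.69 + 0.4132·449.58 ≈ 512.6531...
→ 512.65.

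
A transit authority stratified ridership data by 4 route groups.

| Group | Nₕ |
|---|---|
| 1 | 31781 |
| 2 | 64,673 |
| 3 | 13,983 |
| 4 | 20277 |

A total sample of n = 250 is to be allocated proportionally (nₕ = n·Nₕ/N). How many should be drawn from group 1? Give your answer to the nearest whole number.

Share of group 1 = 31781/130714 = 0.24313.
Allocate 250 × 0.24313 = 60.783... → 61.

61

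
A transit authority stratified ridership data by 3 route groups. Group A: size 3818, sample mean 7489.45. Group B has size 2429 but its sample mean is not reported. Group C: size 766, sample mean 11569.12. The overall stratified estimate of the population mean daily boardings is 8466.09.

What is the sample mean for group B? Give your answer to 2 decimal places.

9022.65

N = 3818 + 2429 + 766 = 7013.
Overall total = μ·N = 8466.09·7013 = 59372689.17.
Subtract the known strata: 3818·7489.45 + 766·11569.12 = 37456666.02.
Remaining total for group B: 59372689.17 − 37456666.02 = 21916023.15.
Divide by its size: 21916023.15 / 2429 = 9022.6526... → 9022.65.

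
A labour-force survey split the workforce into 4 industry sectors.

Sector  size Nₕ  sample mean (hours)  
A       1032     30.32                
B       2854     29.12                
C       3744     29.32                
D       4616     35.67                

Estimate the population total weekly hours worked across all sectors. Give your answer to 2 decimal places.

A: 1032·30.32 = 31290.24
B: 2854·29.12 = 83108.48
C: 3744·29.32 = 109774.08
D: 4616·35.67 = 164652.72
τ̂ = Σ Nₕx̄ₕ = 388825.52.

388825.52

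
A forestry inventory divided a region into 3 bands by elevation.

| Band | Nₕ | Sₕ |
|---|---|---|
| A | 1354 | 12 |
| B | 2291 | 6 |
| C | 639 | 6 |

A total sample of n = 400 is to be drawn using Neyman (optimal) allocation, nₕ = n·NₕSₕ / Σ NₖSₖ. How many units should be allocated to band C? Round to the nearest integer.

A: NₕSₕ = 1354·12 = 16248
B: NₕSₕ = 2291·6 = 13746
C: NₕSₕ = 639·6 = 3834
Σ NₕSₕ = 33828.
n_C = 400·3834/33828 = 45.335... → 45.

45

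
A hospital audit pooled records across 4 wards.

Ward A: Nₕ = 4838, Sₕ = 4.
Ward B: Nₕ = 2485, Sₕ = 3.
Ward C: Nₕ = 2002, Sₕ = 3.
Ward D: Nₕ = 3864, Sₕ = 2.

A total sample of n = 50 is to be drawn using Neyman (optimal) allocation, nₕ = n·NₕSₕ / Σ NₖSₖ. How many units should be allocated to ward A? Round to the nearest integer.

24

Σ NₕSₕ = 4838·4 + 2485·3 + 2002·3 + 3864·2 = 40541.
Share for A: 19352/40541 = 0.47734.
n_A = 50 × 0.47734 = 23.867... → 24.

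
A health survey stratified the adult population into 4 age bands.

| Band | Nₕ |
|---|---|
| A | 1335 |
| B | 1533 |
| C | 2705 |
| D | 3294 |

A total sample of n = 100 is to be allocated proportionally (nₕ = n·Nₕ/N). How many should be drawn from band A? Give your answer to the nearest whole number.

N = 1335 + 1533 + 2705 + 3294 = 8867.
n_A = 100·1335/8867 = 15.056... → 15.

15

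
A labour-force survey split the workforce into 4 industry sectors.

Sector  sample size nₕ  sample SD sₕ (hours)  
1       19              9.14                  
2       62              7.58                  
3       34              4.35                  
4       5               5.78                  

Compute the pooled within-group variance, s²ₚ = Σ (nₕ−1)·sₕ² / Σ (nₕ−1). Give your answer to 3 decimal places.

Degrees of freedom: 18 + 61 + 33 + 4 = 116.
Σ(nₕ−1)sₕ² = 18·83.5396 + 61·57.4564 + 33·18.9225 + 4·33.4084 = 5766.6293.
s²ₚ = 5766.6293 / 116 = 49.71232... → 49.712.

49.712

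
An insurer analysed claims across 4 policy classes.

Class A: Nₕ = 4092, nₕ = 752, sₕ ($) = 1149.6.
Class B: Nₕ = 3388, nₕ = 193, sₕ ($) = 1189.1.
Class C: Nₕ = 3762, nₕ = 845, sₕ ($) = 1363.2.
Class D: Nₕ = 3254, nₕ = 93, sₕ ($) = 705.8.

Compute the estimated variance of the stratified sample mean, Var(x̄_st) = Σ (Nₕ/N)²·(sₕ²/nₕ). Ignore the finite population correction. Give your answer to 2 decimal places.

N = 14496; Wₕ = Nₕ/N.
class A: (4092/14496)²·1149.6²/752 = 140.03950
class B: (3388/14496)²·1189.1²/193 = 400.19337
class C: (3762/14496)²·1363.2²/845 = 148.11658
class D: (3254/14496)²·705.8²/93 = 269.91008
Sum = 958.25953 → 958.26.

958.26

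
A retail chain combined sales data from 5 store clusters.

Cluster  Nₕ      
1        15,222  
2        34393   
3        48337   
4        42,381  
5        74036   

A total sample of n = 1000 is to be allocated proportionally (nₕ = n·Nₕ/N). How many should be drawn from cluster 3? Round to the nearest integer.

Share of cluster 3 = 48337/214369 = 0.22549.
Allocate 1000 × 0.22549 = 225.485... → 225.

225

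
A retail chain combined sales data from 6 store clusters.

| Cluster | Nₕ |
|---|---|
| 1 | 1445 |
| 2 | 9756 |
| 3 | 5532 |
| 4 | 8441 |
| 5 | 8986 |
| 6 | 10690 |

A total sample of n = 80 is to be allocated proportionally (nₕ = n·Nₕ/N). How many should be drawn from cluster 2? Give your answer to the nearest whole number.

17

Share of cluster 2 = 9756/44850 = 0.21753.
Allocate 80 × 0.21753 = 17.402... → 17.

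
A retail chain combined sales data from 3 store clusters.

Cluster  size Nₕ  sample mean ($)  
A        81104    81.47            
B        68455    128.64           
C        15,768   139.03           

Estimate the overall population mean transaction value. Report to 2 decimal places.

x̄_st = (Σ Nₕx̄ₕ) / (Σ Nₕ) = (81104·81.47 + 68455·128.64 + 15768·139.03) / 165327
= 17605819.12 / 165327 = 106.4909... → 106.49.

106.49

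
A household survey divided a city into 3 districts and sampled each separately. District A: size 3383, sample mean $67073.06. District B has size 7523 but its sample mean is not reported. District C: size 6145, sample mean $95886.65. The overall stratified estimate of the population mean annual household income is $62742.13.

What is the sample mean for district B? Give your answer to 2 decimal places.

N = 3383 + 7523 + 6145 = 17051.
Overall total = μ·N = 62742.13·17051 = 1069816058.63.
Subtract the known strata: 3383·67073.06 + 6145·95886.65 = 816131626.23.
Remaining total for district B: 1069816058.63 − 816131626.23 = 253684432.4.
Divide by its size: 253684432.4 / 7523 = 33721.1794... → 33721.18.

33721.18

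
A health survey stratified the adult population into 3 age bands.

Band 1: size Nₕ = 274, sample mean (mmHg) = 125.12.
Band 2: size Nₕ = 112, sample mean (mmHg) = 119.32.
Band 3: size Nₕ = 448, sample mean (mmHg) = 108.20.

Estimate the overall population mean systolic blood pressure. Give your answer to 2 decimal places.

115.25

x̄_st = (Σ Nₕx̄ₕ) / (Σ Nₕ) = (274·125.12 + 112·119.32 + 448·108.20) / 834
= 96120.32 / 834 = 115.2522... → 115.25.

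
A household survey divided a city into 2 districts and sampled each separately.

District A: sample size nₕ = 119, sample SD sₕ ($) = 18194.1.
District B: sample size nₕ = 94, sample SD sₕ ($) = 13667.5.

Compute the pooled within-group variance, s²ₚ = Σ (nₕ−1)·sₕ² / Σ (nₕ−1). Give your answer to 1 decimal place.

267457033.9

A: (119−1)·18194.1² = 118·331025274.81 = 39060982427.58
B: (94−1)·13667.5² = 93·186800556.25 = 17372451731.25
Numerator = 56433434158.83; denominator = Σ(nₕ−1) = 211.
s²ₚ = 56433434158.83/211 = 267457033.928... → 267457033.9.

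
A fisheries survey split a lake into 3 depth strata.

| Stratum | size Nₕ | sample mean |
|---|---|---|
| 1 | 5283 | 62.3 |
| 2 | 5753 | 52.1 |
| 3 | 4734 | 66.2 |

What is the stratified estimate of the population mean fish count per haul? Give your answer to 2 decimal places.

N = 15770; weights Wₕ = Nₕ/N = (0.3350, 0.3648, 0.3002).
x̄_st = Σ Wₕ·x̄ₕ = 0.3350·62.3 + 0.3648·52.1 + 0.3002·66.2 ≈ 59.7497...
→ 59.75.

59.75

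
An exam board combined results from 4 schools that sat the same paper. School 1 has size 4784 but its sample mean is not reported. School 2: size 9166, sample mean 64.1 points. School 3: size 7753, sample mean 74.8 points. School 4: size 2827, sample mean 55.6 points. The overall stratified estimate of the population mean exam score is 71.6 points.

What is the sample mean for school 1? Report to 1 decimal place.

90.2

N = 4784 + 9166 + 7753 + 2827 = 24530.
Overall total = μ·N = 71.6·24530 = 1756348.
Subtract the known strata: 9166·64.1 + 7753·74.8 + 2827·55.6 = 1324646.2.
Remaining total for school 1: 1756348 − 1324646.2 = 431701.8.
Divide by its size: 431701.8 / 4784 = 90.239... → 90.2.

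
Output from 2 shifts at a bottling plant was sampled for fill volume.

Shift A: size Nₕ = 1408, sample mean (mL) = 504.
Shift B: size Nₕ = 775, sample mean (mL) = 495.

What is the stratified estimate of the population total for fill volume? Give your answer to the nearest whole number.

1093257

A: 1408·504 = 709632
B: 775·495 = 383625
τ̂ = Σ Nₕx̄ₕ = 1093257.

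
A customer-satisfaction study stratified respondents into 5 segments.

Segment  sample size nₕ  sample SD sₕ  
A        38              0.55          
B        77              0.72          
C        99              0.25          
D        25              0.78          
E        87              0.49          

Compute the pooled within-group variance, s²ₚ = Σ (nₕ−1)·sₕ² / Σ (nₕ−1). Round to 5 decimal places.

A: (38−1)·0.55² = 37·0.3025 = 11.1925
B: (77−1)·0.72² = 76·0.5184 = 39.3984
C: (99−1)·0.25² = 98·0.0625 = 6.125
D: (25−1)·0.78² = 24·0.6084 = 14.6016
E: (87−1)·0.49² = 86·0.2401 = 20.6486
Numerator = 91.9661; denominator = Σ(nₕ−1) = 321.
s²ₚ = 91.9661/321 = 0.2864988... → 0.28650.

0.28650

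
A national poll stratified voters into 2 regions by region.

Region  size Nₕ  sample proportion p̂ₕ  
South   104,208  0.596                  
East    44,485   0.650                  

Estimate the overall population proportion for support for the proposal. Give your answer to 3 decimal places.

N = 104208 + 44485 = 148693.
Overall proportion = Σ (Nₕ/N)·p̂ₕ.
Σ Nₕp̂ₕ = 62107.968 + 28915.25 = 91023.218.
91023.218 / 148693 = 0.61216... → 0.612.

0.612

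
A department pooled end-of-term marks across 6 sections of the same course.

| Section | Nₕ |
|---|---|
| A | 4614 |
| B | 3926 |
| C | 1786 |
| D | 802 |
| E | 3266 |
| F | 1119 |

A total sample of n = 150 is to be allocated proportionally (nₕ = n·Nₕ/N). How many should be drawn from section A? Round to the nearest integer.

45

Share of section A = 4614/15513 = 0.29743.
Allocate 150 × 0.29743 = 44.614... → 45.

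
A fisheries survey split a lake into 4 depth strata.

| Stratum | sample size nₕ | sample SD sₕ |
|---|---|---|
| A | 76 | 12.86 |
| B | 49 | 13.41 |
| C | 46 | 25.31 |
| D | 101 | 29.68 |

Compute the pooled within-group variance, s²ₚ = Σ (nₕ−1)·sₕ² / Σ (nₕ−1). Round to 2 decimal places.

Degrees of freedom: 75 + 48 + 45 + 100 = 268.
Σ(nₕ−1)sₕ² = 75·165.3796 + 48·179.8281 + 45·640.5961 + 100·880.9024 = 137952.2833.
s²ₚ = 137952.2833 / 268 = 514.7473... → 514.75.

514.75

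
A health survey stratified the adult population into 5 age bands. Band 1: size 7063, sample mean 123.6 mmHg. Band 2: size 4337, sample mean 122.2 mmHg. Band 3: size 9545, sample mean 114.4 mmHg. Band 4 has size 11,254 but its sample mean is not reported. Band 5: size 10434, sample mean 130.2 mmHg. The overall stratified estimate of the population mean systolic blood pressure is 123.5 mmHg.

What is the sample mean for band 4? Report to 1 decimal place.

125.4

Σ Nₕx̄ₕ = N·μ, so 11254·x̄_4 = 42633·123.5 − (7063·123.6 + 4337·122.2 + 9545·114.4 + 10434·130.2).
= 5265175.5 − 3853423 = 1411752.5.
x̄_4 = 1411752.5 / 11254 = 125.445... → 125.4.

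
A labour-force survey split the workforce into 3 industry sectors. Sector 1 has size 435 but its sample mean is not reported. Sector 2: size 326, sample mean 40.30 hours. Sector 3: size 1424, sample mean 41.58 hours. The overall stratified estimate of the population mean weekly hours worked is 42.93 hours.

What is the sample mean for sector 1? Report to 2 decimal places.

N = 435 + 326 + 1424 = 2185.
Overall total = μ·N = 42.93·2185 = 93802.05.
Subtract the known strata: 326·40.30 + 1424·41.58 = 72347.72.
Remaining total for sector 1: 93802.05 − 72347.72 = 21454.33.
Divide by its size: 21454.33 / 435 = 49.3203... → 49.32.

49.32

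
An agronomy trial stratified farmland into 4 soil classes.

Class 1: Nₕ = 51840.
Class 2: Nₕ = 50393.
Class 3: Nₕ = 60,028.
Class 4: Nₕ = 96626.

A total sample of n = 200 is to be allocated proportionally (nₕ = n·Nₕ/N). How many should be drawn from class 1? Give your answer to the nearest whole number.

40

N = 51840 + 50393 + 60028 + 96626 = 258887.
n_1 = 200·51840/258887 = 40.048... → 40.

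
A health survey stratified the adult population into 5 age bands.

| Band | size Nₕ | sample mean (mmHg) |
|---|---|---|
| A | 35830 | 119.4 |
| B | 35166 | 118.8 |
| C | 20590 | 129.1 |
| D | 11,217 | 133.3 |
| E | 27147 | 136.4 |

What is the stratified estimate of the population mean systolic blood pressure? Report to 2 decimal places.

125.53

N = 129950; weights Wₕ = Nₕ/N = (0.2757, 0.2706, 0.1584, 0.0863, 0.2089).
x̄_st = Σ Wₕ·x̄ₕ = 0.2757·119.4 + 0.2706·118.8 + 0.1584·129.1 + 0.0863·133.3 + 0.2089·136.4 ≈ 125.5257...
→ 125.53.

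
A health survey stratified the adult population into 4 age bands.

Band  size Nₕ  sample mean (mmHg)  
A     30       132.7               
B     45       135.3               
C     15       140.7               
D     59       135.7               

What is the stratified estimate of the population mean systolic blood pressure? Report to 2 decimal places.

N = 149; weights Wₕ = Nₕ/N = (0.2013, 0.3020, 0.1007, 0.3960).
x̄_st = Σ Wₕ·x̄ₕ = 0.2013·132.7 + 0.3020·135.3 + 0.1007·140.7 + 0.3960·135.7 ≈ 135.4785...
→ 135.48.

135.48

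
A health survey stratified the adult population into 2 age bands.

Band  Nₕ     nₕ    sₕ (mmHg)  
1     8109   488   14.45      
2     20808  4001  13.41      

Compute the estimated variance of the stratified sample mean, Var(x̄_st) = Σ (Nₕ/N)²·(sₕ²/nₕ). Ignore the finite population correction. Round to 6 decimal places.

N = 28917; Wₕ = Nₕ/N.
band 1: (8109/28917)²·14.45²/488 = 0.033646818
band 2: (20808/28917)²·13.41²/4001 = 0.023272509
Sum = 0.056919328 → 0.056919.

0.056919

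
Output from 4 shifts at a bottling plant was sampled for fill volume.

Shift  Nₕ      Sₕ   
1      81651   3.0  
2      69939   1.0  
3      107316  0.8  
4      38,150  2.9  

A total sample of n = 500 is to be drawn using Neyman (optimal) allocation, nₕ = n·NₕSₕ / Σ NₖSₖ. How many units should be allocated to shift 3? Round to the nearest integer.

84

1: NₕSₕ = 81651·3.0 = 244953
2: NₕSₕ = 69939·1.0 = 69939
3: NₕSₕ = 107316·0.8 = 85852.8
4: NₕSₕ = 38150·2.9 = 110635
Σ NₕSₕ = 511379.8.
n_3 = 500·85852.8/511379.8 = 83.942... → 84.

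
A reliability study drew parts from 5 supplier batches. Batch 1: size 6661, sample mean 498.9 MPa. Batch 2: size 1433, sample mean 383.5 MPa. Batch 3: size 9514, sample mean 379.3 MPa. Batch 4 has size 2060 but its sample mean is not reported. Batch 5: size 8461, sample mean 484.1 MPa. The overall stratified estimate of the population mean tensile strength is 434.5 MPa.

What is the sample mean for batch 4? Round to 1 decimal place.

N = 6661 + 1433 + 9514 + 2060 + 8461 = 28129.
Overall total = μ·N = 434.5·28129 = 12222050.5.
Subtract the known strata: 6661·498.9 + 1433·383.5 + 9514·379.3 + 8461·484.1 = 11577358.7.
Remaining total for batch 4: 12222050.5 − 11577358.7 = 644691.8.
Divide by its size: 644691.8 / 2060 = 312.957... → 313.0.

313.0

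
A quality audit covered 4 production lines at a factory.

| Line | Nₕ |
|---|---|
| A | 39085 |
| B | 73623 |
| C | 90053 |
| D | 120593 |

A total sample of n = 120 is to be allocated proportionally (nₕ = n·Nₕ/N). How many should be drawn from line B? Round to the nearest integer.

N = 39085 + 73623 + 90053 + 120593 = 323354.
n_B = 120·73623/323354 = 27.322... → 27.

27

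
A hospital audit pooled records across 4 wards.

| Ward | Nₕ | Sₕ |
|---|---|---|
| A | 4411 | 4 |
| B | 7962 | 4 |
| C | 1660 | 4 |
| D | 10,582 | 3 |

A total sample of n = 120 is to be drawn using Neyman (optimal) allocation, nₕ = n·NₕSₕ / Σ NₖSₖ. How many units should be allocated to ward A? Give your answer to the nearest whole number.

24

Σ NₕSₕ = 4411·4 + 7962·4 + 1660·4 + 10582·3 = 87878.
Share for A: 17644/87878 = 0.20078.
n_A = 120 × 0.20078 = 24.093... → 24.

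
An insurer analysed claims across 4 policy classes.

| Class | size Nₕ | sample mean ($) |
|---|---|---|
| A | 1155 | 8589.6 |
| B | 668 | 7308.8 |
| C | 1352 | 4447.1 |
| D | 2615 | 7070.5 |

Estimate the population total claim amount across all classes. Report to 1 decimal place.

Population total = Σ Nₕ·x̄ₕ (each stratum's size times its mean).
1155·8589.6 + 668·7308.8 + 1352·4447.1 + 2615·7070.5 = 9920988 + 4882278.4 + 6012479.2 + 18489357.5 = 39305103.1.

39305103.1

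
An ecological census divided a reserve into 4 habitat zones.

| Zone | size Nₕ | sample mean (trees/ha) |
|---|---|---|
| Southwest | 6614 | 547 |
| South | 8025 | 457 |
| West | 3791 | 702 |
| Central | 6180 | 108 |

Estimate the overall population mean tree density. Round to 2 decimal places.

N = 6614 + 8025 + 3791 + 6180 = 24610.
The stratified mean weights each stratum mean by its population share Nₕ/N.
Σ Nₕx̄ₕ = 6614·547 + 8025·457 + 3791·702 + 6180·108 = 3617858 + 3667425 + 2661282 + 667440 = 10614005.
Divide by N: 10614005 / 24610 = 431.2883... → 431.29.

431.29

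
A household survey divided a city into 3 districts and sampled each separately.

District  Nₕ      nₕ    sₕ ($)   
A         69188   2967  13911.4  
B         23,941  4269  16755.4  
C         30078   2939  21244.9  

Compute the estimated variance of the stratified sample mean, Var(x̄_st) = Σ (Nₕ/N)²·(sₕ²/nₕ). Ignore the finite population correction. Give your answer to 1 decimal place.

N = 123207. Term for each stratum: Wₕ²sₕ²/nₕ.
Var(x̄_st) = 20569.0824 + 2483.1174 + 9152.4411 = 32204.6408 → 32204.6.

32204.6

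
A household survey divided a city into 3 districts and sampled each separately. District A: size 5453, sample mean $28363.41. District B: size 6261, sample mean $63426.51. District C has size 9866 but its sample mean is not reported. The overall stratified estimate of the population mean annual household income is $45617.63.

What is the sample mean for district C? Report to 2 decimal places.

N = 5453 + 6261 + 9866 = 21580.
Overall total = μ·N = 45617.63·21580 = 984428455.4.
Subtract the known strata: 5453·28363.41 + 6261·63426.51 = 551779053.84.
Remaining total for district C: 984428455.4 − 551779053.84 = 432649401.56.
Divide by its size: 432649401.56 / 9866 = 43852.5645... → 43852.56.

43852.56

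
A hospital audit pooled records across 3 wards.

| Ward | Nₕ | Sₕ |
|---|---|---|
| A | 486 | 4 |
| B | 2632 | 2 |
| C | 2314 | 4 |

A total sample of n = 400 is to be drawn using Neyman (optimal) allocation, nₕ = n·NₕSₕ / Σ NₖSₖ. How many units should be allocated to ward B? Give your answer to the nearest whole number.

Σ NₕSₕ = 486·4 + 2632·2 + 2314·4 = 16464.
Share for B: 5264/16464 = 0.31973.
n_B = 400 × 0.31973 = 127.891... → 128.

128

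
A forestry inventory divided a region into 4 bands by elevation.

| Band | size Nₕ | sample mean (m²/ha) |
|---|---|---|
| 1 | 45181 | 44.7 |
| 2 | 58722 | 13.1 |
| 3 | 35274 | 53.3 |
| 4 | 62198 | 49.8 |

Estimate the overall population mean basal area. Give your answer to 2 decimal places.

N = 45181 + 58722 + 35274 + 62198 = 201375.
The stratified mean weights each stratum mean by its population share Nₕ/N.
Σ Nₕx̄ₕ = 45181·44.7 + 58722·13.1 + 35274·53.3 + 62198·49.8 = 2019590.7 + 769258.2 + 1880104.2 + 3097460.4 = 7766413.5.
Divide by N: 7766413.5 / 201375 = 38.5669... → 38.57.

38.57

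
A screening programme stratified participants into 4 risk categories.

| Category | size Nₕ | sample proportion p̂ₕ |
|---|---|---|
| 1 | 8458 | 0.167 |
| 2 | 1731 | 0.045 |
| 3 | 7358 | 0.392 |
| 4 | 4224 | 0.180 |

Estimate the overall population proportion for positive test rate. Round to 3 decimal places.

0.236

N = 8458 + 1731 + 7358 + 4224 = 21771.
Overall proportion = Σ (Nₕ/N)·p̂ₕ.
Σ Nₕp̂ₕ = 1412.486 + 77.895 + 2884.336 + 760.32 = 5135.037.
5135.037 / 21771 = 0.23587... → 0.236.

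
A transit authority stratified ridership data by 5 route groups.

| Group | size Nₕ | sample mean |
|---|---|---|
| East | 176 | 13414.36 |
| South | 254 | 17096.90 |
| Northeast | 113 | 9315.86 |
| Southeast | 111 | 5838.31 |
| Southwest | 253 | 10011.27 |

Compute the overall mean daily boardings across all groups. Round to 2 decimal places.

12058.58

x̄_st = (Σ Nₕx̄ₕ) / (Σ Nₕ) = (176·13414.36 + 254·17096.90 + 113·9315.86 + 111·5838.31 + 253·10011.27) / 907
= 10937135.86 / 907 = 12058.5842... → 12058.58.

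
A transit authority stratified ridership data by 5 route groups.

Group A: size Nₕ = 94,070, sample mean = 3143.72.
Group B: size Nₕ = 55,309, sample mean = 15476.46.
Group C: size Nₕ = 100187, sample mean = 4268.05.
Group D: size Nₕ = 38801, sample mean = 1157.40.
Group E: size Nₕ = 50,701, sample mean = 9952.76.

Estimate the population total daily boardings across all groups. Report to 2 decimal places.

Population total = Σ Nₕ·x̄ₕ (each stratum's size times its mean).
94070·3143.72 + 55309·15476.46 + 100187·4268.05 + 38801·1157.40 + 50701·9952.76 = 295729740.4 + 855987526.14 + 427603125.35 + 44908277.4 + 504614884.76 = 2128843554.05.

2128843554.05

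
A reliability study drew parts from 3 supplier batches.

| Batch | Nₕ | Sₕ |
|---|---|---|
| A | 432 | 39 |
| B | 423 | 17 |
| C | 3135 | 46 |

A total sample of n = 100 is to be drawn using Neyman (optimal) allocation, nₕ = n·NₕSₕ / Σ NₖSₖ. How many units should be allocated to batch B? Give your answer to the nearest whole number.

4

Σ NₕSₕ = 432·39 + 423·17 + 3135·46 = 168249.
Share for B: 7191/168249 = 0.04274.
n_B = 100 × 0.04274 = 4.274... → 4.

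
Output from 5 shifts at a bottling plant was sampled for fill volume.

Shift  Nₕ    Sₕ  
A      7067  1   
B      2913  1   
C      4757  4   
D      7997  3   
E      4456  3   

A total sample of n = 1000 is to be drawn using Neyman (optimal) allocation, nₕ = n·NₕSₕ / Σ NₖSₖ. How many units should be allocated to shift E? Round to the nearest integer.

201

Σ NₕSₕ = 7067·1 + 2913·1 + 4757·4 + 7997·3 + 4456·3 = 66367.
Share for E: 13368/66367 = 0.20143.
n_E = 1000 × 0.20143 = 201.425... → 201.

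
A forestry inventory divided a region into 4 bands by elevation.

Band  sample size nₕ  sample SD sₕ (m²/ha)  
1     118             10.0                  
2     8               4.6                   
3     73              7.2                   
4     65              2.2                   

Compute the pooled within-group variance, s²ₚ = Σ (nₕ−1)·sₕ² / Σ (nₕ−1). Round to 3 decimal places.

61.117

Degrees of freedom: 117 + 7 + 72 + 64 = 260.
Σ(nₕ−1)sₕ² = 117·100 + 7·21.16 + 72·51.84 + 64·4.84 = 15890.36.
s²ₚ = 15890.36 / 260 = 61.11677... → 61.117.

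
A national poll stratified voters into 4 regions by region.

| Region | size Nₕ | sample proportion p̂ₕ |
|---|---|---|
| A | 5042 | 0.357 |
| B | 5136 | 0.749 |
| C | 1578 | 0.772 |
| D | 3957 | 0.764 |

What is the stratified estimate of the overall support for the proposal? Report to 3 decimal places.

0.629

Wₕ = Nₕ/N with N = 15713: 0.3209, 0.3269, 0.1004, 0.2518.
p̂_st = 0.3209·0.357 + 0.3269·0.749 + 0.1004·0.772 + 0.2518·0.764 ≈ 0.62930... → 0.629.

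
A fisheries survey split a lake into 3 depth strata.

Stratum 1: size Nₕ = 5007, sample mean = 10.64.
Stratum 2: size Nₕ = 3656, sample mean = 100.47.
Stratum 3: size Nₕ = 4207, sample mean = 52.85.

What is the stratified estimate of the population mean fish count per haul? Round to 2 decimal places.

49.96

N = 12870; weights Wₕ = Nₕ/N = (0.3890, 0.2841, 0.3269).
x̄_st = Σ Wₕ·x̄ₕ = 0.3890·10.64 + 0.2841·100.47 + 0.3269·52.85 ≈ 49.9559...
→ 49.96.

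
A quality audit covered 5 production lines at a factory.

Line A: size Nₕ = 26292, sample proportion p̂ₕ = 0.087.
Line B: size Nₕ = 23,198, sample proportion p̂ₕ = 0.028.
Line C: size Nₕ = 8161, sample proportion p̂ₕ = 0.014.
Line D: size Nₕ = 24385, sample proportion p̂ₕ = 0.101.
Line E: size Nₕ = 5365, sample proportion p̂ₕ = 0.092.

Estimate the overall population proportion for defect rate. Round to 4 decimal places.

Wₕ = Nₕ/N with N = 87401: 0.3008, 0.2654, 0.0934, 0.2790, 0.0614.
p̂_st = 0.3008·0.087 + 0.2654·0.028 + 0.0934·0.014 + 0.2790·0.101 + 0.0614·0.092 ≈ 0.068737... → 0.0687.

0.0687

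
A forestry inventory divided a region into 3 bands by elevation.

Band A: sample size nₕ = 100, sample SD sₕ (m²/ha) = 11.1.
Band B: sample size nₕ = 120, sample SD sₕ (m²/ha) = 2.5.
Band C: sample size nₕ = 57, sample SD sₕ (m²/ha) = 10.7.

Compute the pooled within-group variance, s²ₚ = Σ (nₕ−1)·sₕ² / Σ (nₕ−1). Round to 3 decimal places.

70.631

A: (100−1)·11.1² = 99·123.21 = 12197.79
B: (120−1)·2.5² = 119·6.25 = 743.75
C: (57−1)·10.7² = 56·114.49 = 6411.44
Numerator = 19352.98; denominator = Σ(nₕ−1) = 274.
s²ₚ = 19352.98/274 = 70.63131... → 70.631.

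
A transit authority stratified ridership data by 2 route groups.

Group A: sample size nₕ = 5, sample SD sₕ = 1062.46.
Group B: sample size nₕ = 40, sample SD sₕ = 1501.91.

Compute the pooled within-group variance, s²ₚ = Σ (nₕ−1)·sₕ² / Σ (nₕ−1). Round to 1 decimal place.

Degrees of freedom: 4 + 39 = 43.
Σ(nₕ−1)sₕ² = 4·1128821.2516 + 39·2255733.6481 = 92488897.2823.
s²ₚ = 92488897.2823 / 43 = 2150904.588... → 2150904.6.

2150904.6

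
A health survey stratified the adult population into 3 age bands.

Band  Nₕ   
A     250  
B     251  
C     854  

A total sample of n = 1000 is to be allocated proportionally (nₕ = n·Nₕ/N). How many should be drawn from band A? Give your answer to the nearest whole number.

185

Share of band A = 250/1355 = 0.18450.
Allocate 1000 × 0.18450 = 184.502... → 185.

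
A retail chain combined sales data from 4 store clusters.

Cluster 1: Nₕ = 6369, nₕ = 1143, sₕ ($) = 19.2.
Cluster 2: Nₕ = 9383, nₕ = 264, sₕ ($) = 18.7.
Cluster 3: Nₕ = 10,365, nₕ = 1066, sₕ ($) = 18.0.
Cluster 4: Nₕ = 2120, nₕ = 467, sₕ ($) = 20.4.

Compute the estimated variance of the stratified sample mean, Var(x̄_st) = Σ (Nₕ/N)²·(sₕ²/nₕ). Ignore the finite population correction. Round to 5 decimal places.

0.20864

N = 28237. Term for each stratum: Wₕ²sₕ²/nₕ.
Var(x̄_st) = 0.01640823 + 0.14626001 + 0.04095334 + 0.00502317 = 0.20864475 → 0.20864.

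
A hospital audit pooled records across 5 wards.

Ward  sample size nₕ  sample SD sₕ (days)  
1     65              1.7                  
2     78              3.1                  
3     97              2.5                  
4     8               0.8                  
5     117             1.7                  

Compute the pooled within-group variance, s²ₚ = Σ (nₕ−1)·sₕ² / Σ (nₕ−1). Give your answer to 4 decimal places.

Degrees of freedom: 64 + 77 + 96 + 7 + 116 = 360.
Σ(nₕ−1)sₕ² = 64·2.89 + 77·9.61 + 96·6.25 + 7·0.64 + 116·2.89 = 1864.65.
s²ₚ = 1864.65 / 360 = 5.179583... → 5.1796.

5.1796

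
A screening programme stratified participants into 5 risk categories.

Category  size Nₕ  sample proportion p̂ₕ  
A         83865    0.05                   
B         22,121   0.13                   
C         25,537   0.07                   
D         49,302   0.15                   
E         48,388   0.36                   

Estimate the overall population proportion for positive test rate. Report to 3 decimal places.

N = 83865 + 22121 + 25537 + 49302 + 48388 = 229213.
Overall proportion = Σ (Nₕ/N)·p̂ₕ.
Σ Nₕp̂ₕ = 4193.25 + 2875.73 + 1787.59 + 7395.3 + 17419.68 = 33671.55.
33671.55 / 229213 = 0.14690... → 0.147.

0.147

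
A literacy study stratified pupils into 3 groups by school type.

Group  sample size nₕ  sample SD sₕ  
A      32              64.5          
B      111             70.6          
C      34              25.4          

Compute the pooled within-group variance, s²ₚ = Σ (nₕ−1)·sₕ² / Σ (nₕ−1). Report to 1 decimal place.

Degrees of freedom: 31 + 110 + 33 = 174.
Σ(nₕ−1)sₕ² = 31·4160.25 + 110·4984.36 + 33·645.16 = 698537.63.
s²ₚ = 698537.63 / 174 = 4014.584... → 4014.6.

4014.6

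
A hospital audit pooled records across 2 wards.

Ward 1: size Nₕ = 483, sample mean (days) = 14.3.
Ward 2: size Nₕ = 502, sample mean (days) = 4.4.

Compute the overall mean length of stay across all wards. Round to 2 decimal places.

9.25

N = 985; weights Wₕ = Nₕ/N = (0.4904, 0.5096).
x̄_st = Σ Wₕ·x̄ₕ = 0.4904·14.3 + 0.5096·4.4 ≈ 9.2545...
→ 9.25.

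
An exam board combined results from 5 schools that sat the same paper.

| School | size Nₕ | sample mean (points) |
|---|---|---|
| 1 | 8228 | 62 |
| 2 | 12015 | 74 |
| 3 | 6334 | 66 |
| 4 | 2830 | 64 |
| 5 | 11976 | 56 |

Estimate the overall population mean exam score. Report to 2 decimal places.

x̄_st = (Σ Nₕx̄ₕ) / (Σ Nₕ) = (8228·62 + 12015·74 + 6334·66 + 2830·64 + 11976·56) / 41383
= 2669066 / 41383 = 64.4967... → 64.50.

64.50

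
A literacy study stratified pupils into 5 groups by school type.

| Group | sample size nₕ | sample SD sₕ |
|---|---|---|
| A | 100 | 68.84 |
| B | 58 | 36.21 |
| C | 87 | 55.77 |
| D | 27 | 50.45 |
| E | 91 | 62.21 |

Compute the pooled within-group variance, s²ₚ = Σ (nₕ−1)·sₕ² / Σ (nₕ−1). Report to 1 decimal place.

A: (100−1)·68.84² = 99·4738.9456 = 469155.6144
B: (58−1)·36.21² = 57·1311.1641 = 74736.3537
C: (87−1)·55.77² = 86·3110.2929 = 267485.1894
D: (27−1)·50.45² = 26·2545.2025 = 66175.265
E: (91−1)·62.21² = 90·3870.0841 = 348307.569
Numerator = 1225859.9915; denominator = Σ(nₕ−1) = 358.
s²ₚ = 1225859.9915/358 = 3424.190... → 3424.2.

3424.2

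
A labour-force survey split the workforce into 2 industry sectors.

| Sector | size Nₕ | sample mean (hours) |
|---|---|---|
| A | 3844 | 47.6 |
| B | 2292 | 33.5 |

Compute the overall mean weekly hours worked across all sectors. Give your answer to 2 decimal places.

x̄_st = (Σ Nₕx̄ₕ) / (Σ Nₕ) = (3844·47.6 + 2292·33.5) / 6136
= 259756.4 / 6136 = 42.3332... → 42.33.

42.33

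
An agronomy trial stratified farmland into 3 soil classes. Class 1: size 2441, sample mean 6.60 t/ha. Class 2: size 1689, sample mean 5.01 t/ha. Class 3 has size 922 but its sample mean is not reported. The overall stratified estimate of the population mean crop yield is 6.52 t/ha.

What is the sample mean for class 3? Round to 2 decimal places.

N = 2441 + 1689 + 922 = 5052.
Overall total = μ·N = 6.52·5052 = 32939.04.
Subtract the known strata: 2441·6.60 + 1689·5.01 = 24572.49.
Remaining total for class 3: 32939.04 − 24572.49 = 8366.55.
Divide by its size: 8366.55 / 922 = 9.0743... → 9.07.

9.07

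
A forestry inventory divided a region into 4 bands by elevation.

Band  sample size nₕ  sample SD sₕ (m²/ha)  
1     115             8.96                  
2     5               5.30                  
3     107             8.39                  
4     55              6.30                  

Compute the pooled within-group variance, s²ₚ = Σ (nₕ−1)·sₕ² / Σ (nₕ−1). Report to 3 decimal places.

67.875

Degrees of freedom: 114 + 4 + 106 + 54 = 278.
Σ(nₕ−1)sₕ² = 114·80.2816 + 4·28.09 + 106·70.3921 + 54·39.69 = 18869.285.
s²ₚ = 18869.285 / 278 = 67.87513... → 67.875.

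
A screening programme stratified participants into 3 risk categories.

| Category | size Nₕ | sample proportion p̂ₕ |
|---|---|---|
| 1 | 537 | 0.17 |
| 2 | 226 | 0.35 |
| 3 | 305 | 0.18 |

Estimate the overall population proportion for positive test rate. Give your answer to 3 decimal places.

Wₕ = Nₕ/N with N = 1068: 0.5028, 0.2116, 0.2856.
p̂_st = 0.5028·0.17 + 0.2116·0.35 + 0.2856·0.18 ≈ 0.21095... → 0.211.

0.211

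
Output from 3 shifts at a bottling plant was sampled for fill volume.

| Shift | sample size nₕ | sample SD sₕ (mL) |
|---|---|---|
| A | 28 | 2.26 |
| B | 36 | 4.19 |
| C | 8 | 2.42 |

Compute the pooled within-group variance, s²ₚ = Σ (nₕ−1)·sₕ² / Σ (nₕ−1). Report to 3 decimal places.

A: (28−1)·2.26² = 27·5.1076 = 137.9052
B: (36−1)·4.19² = 35·17.5561 = 614.4635
C: (8−1)·2.42² = 7·5.8564 = 40.9948
Numerator = 793.3635; denominator = Σ(nₕ−1) = 69.
s²ₚ = 793.3635/69 = 11.49802... → 11.498.

11.498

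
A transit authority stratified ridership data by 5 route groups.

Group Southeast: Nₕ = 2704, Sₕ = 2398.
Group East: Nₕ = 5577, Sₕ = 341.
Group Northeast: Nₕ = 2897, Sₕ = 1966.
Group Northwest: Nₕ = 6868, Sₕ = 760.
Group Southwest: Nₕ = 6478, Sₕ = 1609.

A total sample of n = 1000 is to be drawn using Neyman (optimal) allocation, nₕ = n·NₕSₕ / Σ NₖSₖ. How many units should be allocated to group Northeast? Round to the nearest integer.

Southeast: NₕSₕ = 2704·2398 = 6484192
East: NₕSₕ = 5577·341 = 1901757
Northeast: NₕSₕ = 2897·1966 = 5695502
Northwest: NₕSₕ = 6868·760 = 5219680
Southwest: NₕSₕ = 6478·1609 = 10423102
Σ NₕSₕ = 29724233.
n_Northeast = 1000·5695502/29724233 = 191.611... → 192.

192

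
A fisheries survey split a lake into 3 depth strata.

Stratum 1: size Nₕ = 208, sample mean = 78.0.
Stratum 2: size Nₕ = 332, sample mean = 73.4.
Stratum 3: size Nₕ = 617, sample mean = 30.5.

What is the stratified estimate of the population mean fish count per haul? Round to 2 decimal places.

51.35

x̄_st = (Σ Nₕx̄ₕ) / (Σ Nₕ) = (208·78.0 + 332·73.4 + 617·30.5) / 1157
= 59411.3 / 1157 = 51.3494... → 51.35.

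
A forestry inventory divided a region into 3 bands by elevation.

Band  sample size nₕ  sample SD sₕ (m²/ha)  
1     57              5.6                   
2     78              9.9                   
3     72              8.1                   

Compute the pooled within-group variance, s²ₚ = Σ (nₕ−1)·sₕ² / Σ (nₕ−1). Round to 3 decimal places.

Degrees of freedom: 56 + 77 + 71 = 204.
Σ(nₕ−1)sₕ² = 56·31.36 + 77·98.01 + 71·65.61 = 13961.24.
s²ₚ = 13961.24 / 204 = 68.43745... → 68.437.

68.437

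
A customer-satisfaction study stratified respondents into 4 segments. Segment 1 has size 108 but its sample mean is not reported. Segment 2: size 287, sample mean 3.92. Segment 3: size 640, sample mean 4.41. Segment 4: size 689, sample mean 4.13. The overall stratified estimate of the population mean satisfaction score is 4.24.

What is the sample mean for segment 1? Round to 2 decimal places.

N = 108 + 287 + 640 + 689 = 1724.
Overall total = μ·N = 4.24·1724 = 7309.76.
Subtract the known strata: 287·3.92 + 640·4.41 + 689·4.13 = 6793.01.
Remaining total for segment 1: 7309.76 − 6793.01 = 516.75.
Divide by its size: 516.75 / 108 = 4.7847... → 4.78.

4.78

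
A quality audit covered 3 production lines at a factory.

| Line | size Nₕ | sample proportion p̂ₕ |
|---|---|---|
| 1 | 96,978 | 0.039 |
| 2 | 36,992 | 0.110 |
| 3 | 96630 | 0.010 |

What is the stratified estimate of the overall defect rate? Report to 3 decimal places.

0.038

N = 96978 + 36992 + 96630 = 230600.
Overall proportion = Σ (Nₕ/N)·p̂ₕ.
Σ Nₕp̂ₕ = 3782.142 + 4069.12 + 966.3 = 8817.562.
8817.562 / 230600 = 0.03824... → 0.038.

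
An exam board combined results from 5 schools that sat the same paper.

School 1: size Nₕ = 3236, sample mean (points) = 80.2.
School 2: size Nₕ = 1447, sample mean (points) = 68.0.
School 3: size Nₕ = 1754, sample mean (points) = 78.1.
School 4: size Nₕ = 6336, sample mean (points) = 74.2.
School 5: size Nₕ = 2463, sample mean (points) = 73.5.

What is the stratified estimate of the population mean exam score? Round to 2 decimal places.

N = 15236; weights Wₕ = Nₕ/N = (0.2124, 0.0950, 0.1151, 0.4159, 0.1617).
x̄_st = Σ Wₕ·x̄ₕ = 0.2124·80.2 + 0.0950·68.0 + 0.1151·78.1 + 0.4159·74.2 + 0.1617·73.5 ≈ 75.2213...
→ 75.22.

75.22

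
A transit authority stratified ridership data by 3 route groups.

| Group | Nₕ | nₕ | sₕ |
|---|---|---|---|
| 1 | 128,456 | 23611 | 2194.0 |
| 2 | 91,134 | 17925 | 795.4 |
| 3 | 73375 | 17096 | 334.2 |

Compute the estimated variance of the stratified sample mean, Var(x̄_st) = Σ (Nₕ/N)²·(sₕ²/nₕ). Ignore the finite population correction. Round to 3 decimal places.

43.021

N = 292965; Wₕ = Nₕ/N.
group 1: (128456/292965)²·2194.0²/23611 = 39.195497
group 2: (91134/292965)²·795.4²/17925 = 3.415399
group 3: (73375/292965)²·334.2²/17096 = 0.409811
Sum = 43.020706 → 43.021.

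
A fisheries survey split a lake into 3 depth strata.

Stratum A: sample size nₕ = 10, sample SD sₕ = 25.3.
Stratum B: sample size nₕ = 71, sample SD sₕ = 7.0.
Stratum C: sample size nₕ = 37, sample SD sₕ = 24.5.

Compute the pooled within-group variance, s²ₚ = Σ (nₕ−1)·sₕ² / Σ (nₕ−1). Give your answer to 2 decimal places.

267.82

Degrees of freedom: 9 + 70 + 36 = 115.
Σ(nₕ−1)sₕ² = 9·640.09 + 70·49 + 36·600.25 = 30799.81.
s²ₚ = 30799.81 / 115 = 267.8244... → 267.82.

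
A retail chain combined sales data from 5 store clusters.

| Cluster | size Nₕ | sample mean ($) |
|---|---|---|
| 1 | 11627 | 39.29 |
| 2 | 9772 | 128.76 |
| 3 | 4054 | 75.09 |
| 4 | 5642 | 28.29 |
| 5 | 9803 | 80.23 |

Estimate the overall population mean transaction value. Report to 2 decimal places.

N = 40898; weights Wₕ = Nₕ/N = (0.2843, 0.2389, 0.0991, 0.1380, 0.2397).
x̄_st = Σ Wₕ·x̄ₕ = 0.2843·39.29 + 0.2389·128.76 + 0.0991·75.09 + 0.1380·28.29 + 0.2397·80.23 ≈ 72.5118...
→ 72.51.

72.51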